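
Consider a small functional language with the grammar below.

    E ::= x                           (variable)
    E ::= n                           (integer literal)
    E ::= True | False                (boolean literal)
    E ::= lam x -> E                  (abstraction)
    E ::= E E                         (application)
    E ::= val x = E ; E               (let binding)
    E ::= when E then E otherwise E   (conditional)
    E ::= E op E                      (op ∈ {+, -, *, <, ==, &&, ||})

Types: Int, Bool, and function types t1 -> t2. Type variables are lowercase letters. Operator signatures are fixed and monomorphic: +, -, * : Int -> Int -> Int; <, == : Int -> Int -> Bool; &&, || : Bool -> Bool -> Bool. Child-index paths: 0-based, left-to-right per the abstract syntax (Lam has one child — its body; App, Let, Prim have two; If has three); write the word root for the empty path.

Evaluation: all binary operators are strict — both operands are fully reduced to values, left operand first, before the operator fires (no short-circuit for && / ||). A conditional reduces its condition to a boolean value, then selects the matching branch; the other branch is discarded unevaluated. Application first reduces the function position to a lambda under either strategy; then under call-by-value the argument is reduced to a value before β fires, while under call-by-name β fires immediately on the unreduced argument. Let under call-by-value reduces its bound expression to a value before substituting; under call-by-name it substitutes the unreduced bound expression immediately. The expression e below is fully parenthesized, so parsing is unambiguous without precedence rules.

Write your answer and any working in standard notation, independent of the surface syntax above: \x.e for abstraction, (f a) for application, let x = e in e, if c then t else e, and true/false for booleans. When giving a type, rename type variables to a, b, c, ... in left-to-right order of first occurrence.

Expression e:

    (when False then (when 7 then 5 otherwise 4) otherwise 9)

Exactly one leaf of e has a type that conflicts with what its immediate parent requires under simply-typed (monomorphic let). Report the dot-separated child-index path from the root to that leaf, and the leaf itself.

Working:
  unify Bool ~ Bool
  unify Int ~ Bool
  FAIL: mismatch Int ~ Bool

Answer: 1.0 : 7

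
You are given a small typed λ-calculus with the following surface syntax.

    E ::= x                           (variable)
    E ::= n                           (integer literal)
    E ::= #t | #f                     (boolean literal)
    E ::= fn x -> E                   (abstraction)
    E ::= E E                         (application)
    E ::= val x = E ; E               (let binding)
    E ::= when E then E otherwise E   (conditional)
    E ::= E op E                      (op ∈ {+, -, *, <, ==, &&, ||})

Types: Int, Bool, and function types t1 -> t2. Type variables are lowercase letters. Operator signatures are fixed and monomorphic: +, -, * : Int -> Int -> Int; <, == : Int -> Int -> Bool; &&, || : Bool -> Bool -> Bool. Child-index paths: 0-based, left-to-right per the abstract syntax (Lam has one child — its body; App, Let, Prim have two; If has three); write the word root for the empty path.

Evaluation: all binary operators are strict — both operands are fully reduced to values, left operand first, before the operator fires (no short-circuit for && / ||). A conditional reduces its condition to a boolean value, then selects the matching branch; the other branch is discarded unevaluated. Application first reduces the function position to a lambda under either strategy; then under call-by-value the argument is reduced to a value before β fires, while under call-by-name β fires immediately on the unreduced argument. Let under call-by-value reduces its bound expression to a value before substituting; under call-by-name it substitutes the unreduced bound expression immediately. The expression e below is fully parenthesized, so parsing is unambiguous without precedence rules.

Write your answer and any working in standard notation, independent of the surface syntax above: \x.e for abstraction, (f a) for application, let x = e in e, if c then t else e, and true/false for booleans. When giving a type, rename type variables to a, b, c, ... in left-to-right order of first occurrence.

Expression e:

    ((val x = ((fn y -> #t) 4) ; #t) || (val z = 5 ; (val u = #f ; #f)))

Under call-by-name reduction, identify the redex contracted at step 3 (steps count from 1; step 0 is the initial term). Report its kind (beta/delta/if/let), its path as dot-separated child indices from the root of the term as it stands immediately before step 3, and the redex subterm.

Derivation:
step 0: ((let x = ((\y.true) 4) in true) || (let z = 5 in (let u = false in false)))
step 1: [let@0] (true || (let z = 5 in (let u = false in false)))
step 2: [let@1] (true || (let u = false in false))
step 3: [let@1] (true || false)

Answer: let at 1 : (let u = false in false)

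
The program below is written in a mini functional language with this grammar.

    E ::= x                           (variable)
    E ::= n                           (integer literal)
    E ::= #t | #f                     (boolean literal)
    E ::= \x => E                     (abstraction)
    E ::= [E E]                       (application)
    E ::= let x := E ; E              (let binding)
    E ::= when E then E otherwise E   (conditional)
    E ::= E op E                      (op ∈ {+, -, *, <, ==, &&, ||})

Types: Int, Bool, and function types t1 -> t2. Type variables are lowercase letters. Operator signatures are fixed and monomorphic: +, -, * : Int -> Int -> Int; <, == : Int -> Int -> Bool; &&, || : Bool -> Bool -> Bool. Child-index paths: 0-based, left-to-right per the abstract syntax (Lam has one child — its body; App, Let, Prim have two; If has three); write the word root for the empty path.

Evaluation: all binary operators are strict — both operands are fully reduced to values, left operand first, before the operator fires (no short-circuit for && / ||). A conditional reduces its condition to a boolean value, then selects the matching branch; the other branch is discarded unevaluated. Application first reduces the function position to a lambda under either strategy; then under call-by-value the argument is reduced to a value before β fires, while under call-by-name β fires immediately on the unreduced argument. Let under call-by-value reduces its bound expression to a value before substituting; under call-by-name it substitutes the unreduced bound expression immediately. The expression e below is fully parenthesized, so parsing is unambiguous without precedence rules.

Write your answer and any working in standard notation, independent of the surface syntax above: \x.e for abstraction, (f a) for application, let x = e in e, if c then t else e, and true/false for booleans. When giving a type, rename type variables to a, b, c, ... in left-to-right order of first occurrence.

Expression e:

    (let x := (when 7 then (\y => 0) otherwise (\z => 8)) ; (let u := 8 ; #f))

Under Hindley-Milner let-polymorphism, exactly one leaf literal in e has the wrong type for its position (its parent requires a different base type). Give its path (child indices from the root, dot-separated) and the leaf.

Answer: 0.0 : 7

Trace:
  unify Int ~ Bool
  FAIL: mismatch Int ~ Bool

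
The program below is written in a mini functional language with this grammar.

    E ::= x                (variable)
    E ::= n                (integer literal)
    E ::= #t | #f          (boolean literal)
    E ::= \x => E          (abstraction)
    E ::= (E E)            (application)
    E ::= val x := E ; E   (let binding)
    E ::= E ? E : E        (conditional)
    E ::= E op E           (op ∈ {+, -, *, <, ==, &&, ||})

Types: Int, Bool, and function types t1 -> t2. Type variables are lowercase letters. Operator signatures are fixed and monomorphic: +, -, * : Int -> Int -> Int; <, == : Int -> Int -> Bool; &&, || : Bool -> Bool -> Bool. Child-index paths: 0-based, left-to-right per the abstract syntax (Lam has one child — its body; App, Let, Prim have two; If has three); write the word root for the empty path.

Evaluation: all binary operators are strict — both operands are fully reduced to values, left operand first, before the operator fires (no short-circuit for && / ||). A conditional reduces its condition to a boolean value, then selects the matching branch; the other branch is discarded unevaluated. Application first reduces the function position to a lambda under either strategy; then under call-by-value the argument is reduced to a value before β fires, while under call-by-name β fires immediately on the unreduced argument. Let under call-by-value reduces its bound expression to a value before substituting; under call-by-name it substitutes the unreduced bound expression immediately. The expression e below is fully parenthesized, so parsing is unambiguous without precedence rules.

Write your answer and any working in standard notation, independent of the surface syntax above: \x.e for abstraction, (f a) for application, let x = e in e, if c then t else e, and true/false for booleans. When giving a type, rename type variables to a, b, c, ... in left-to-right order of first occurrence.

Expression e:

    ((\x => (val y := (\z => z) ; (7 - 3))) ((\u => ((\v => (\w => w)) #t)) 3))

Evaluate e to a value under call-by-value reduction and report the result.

Derivation:
step 0: ((\x.(let y = (\z.z) in (7 - 3))) ((\u.((\v.(\w.w)) true)) 3))
step 1: [beta@1] ((\x.(let y = (\z.z) in (7 - 3))) ((\v.(\w.w)) true))
step 2: [beta@1] ((\x.(let y = (\z.z) in (7 - 3))) (\w.w))
step 3: [beta@root] (let y = (\z.z) in (7 - 3))
step 4: [let@root] (7 - 3)
step 5: [delta@root] 4

Answer: 4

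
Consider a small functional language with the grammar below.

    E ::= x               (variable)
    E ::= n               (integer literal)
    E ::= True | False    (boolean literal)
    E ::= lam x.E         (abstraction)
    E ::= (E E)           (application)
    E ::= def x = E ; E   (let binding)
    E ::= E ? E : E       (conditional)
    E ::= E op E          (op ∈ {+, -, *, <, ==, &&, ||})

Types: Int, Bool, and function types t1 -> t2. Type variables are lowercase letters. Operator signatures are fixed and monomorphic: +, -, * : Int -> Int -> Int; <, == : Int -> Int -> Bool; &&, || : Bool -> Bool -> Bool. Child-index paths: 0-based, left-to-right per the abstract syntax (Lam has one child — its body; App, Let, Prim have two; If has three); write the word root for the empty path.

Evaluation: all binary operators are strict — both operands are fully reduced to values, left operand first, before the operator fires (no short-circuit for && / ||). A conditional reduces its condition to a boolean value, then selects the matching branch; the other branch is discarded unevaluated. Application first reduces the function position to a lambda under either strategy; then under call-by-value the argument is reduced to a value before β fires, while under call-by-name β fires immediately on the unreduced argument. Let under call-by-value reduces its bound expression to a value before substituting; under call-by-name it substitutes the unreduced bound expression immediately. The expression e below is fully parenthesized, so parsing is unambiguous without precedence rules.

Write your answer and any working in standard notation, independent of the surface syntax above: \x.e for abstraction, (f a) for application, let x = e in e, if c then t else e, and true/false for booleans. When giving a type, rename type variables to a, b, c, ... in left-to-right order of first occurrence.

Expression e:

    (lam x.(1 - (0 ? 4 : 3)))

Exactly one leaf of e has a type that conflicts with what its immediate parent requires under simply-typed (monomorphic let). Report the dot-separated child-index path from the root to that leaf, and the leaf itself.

Working:
  unify Int ~ Int
  unify Int ~ Bool
  FAIL: mismatch Int ~ Bool

Answer: 0.1.0 : 0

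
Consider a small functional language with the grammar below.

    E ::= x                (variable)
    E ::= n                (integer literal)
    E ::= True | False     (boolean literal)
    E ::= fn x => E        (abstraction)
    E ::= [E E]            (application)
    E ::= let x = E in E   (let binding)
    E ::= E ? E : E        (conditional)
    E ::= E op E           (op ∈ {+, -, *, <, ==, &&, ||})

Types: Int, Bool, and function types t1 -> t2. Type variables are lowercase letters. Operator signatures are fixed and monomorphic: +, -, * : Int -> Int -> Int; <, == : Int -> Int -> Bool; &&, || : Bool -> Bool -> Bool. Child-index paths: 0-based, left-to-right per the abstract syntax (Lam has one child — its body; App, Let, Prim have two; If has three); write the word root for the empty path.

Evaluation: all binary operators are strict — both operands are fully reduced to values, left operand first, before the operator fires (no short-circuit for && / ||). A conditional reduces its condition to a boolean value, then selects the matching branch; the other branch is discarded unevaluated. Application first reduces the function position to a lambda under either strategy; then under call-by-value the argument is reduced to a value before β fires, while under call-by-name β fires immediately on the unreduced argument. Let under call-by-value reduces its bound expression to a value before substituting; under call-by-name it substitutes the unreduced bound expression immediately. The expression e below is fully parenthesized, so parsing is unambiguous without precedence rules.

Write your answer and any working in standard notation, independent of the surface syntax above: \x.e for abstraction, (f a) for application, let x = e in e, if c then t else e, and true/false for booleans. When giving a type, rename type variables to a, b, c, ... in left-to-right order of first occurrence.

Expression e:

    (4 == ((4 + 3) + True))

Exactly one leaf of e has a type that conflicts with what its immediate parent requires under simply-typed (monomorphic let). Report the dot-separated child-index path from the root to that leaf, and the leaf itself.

Derivation:
  unify Int ~ Int
  unify Int ~ Int
  unify Int ~ Int
  unify Int ~ Int
  unify Bool ~ Int
  FAIL: mismatch Bool ~ Int

Answer: 1.1 : true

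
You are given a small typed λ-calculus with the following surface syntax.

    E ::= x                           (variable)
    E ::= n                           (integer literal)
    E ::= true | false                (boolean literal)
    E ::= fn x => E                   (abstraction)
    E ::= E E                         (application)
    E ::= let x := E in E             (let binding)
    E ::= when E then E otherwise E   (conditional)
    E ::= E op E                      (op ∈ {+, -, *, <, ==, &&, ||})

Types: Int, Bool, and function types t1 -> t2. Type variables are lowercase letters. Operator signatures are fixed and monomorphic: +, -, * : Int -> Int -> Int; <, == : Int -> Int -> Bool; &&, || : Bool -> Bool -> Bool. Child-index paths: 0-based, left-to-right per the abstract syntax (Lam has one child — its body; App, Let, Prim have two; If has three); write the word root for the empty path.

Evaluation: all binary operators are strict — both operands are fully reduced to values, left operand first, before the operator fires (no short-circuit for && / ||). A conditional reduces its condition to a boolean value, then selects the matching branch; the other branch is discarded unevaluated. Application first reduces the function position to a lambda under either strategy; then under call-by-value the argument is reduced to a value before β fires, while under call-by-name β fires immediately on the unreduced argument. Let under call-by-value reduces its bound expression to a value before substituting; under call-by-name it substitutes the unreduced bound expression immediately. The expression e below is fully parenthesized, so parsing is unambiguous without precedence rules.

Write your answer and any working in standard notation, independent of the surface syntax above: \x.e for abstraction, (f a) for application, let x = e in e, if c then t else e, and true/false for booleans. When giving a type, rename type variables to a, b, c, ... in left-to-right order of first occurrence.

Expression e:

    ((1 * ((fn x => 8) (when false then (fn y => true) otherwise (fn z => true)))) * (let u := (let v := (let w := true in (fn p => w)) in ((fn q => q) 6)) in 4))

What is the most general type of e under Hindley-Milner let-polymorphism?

Derivation:
  unify Int ~ Int
\x._ : a -> Int
  unify Bool ~ Bool
\y._ : b -> Bool
\z._ : c -> Bool
  unify b -> Bool ~ c -> Bool
  unify b ~ c
  unify Bool ~ Bool
  unify a -> Int ~ (c -> Bool) -> d
  unify a ~ c -> Bool
  unify Int ~ d
_ _ : Int
  unify Int ~ Int
  unify Int ~ Int
let w : Bool
w : Bool
\p._ : e -> Bool
let v : forall. e -> Bool
q : f
\q._ : f -> f
  unify f -> f ~ Int -> g
  unify f ~ Int
  unify Int ~ g
_ _ : Int
let u : Int
  unify Int ~ Int

Answer: Int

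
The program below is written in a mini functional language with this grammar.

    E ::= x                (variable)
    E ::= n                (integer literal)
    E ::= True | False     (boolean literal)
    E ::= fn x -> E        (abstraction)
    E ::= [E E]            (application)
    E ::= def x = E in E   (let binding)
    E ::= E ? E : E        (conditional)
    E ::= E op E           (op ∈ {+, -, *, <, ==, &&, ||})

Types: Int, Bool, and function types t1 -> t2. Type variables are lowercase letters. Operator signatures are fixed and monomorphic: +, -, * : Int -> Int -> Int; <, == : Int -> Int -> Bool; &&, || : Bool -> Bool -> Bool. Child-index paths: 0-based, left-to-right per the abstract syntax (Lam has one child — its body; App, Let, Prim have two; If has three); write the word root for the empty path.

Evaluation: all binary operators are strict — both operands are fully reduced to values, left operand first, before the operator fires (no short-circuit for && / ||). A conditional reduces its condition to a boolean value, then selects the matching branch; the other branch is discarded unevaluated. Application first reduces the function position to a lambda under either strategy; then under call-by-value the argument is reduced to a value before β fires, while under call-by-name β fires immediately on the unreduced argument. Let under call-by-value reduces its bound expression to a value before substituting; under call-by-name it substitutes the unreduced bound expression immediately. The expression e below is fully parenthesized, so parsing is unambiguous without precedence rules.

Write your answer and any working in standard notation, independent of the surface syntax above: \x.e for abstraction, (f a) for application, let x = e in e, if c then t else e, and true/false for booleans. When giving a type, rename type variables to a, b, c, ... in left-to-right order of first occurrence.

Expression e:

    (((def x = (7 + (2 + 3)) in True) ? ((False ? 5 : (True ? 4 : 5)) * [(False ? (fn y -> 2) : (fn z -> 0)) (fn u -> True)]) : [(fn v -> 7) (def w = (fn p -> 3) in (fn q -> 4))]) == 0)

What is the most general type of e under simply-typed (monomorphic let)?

Working:
  unify Int ~ Int
  unify Int ~ Int
  unify Int ~ Int
  unify Int ~ Int
let x : Int
  unify Bool ~ Bool
  unify Bool ~ Bool
  unify Bool ~ Bool
  unify Int ~ Int
  unify Int ~ Int
  unify Int ~ Int
  unify Bool ~ Bool
\y._ : a -> Int
\z._ : b -> Int
  unify a -> Int ~ b -> Int
  unify a ~ b
  unify Int ~ Int
\u._ : c -> Bool
  unify b -> Int ~ (c -> Bool) -> d
  unify b ~ c -> Bool
  unify Int ~ d
_ _ : Int
  unify Int ~ Int
\v._ : e -> Int
\p._ : f -> Int
let w : f -> Int
\q._ : g -> Int
  unify e -> Int ~ (g -> Int) -> h
  unify e ~ g -> Int
  unify Int ~ h
_ _ : Int
  unify Int ~ Int
  unify Int ~ Int
  unify Int ~ Int

Answer: Bool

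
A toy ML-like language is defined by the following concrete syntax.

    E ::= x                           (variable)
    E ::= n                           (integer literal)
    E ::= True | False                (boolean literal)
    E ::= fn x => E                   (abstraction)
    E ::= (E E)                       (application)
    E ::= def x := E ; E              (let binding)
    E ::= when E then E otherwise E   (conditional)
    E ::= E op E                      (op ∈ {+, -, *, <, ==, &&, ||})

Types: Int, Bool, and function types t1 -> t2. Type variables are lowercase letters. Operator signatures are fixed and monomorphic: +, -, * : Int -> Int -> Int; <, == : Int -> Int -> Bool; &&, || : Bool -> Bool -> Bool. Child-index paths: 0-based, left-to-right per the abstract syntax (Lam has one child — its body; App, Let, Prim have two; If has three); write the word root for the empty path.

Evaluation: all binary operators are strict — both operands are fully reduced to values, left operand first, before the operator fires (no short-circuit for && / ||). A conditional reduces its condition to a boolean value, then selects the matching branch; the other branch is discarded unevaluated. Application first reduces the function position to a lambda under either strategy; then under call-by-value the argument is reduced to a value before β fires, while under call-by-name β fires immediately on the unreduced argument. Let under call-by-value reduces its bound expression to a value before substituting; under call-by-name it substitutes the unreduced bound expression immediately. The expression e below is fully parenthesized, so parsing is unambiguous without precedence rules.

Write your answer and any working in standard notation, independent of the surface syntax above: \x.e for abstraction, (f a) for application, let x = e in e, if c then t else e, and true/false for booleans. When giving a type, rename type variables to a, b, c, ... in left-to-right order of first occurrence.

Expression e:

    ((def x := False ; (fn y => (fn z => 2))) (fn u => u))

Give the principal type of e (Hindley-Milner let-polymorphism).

Working:
let x : Bool
\z._ : b -> Int
\y._ : a -> b -> Int
u : c
\u._ : c -> c
  unify a -> b -> Int ~ (c -> c) -> d
  unify a ~ c -> c
  unify b -> Int ~ d
_ _ : b -> Int

Answer: a -> Int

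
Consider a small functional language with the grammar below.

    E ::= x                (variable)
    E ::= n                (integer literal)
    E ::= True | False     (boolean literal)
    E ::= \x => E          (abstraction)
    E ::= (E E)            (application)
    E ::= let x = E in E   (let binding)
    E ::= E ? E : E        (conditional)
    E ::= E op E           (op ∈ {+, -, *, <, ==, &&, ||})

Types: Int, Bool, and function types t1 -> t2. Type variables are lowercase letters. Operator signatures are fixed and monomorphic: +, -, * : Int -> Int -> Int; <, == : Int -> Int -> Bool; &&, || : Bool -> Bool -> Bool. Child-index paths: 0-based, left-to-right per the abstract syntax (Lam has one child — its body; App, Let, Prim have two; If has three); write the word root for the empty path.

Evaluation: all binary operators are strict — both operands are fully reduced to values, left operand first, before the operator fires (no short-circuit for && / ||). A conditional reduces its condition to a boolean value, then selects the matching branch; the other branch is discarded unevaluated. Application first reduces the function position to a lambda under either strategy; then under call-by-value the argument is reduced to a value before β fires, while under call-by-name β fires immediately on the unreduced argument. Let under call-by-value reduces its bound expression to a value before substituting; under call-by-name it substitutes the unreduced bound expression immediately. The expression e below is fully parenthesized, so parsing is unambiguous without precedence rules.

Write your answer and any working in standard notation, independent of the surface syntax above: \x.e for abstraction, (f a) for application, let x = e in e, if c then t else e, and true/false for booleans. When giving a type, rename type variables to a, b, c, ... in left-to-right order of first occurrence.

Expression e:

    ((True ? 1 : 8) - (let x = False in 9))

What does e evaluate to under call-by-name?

Working:
step 0: ((if true then 1 else 8) - (let x = false in 9))
step 1: [if@0] (1 - (let x = false in 9))
step 2: [let@1] (1 - 9)
step 3: [delta@root] -8

Answer: -8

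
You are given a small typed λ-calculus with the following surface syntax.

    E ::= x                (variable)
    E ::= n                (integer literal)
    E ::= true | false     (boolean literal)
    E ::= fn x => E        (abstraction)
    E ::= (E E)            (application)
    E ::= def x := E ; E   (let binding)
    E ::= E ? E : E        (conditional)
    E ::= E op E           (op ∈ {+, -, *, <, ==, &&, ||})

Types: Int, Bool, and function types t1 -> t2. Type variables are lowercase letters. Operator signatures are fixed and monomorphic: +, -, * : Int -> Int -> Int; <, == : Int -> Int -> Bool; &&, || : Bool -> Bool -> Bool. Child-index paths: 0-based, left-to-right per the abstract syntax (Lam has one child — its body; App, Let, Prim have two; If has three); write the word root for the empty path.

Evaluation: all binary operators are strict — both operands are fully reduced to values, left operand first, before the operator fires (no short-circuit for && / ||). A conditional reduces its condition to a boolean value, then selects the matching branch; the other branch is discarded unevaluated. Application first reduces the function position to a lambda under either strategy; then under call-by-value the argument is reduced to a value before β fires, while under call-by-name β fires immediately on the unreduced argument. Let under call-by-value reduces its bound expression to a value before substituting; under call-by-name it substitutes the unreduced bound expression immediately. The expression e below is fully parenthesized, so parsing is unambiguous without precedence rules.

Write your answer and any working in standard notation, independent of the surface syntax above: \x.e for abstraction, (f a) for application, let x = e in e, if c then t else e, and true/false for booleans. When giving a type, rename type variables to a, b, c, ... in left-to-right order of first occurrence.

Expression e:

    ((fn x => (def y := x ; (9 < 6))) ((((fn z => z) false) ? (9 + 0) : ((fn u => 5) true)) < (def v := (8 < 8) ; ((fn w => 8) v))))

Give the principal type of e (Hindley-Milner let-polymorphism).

Working:
x : a
let y : a
  unify Int ~ Int
  unify Int ~ Int
\x._ : a -> Bool
z : b
\z._ : b -> b
  unify b -> b ~ Bool -> c
  unify b ~ Bool
  unify Bool ~ c
_ _ : Bool
  unify Bool ~ Bool
  unify Int ~ Int
  unify Int ~ Int
\u._ : d -> Int
  unify d -> Int ~ Bool -> e
  unify d ~ Bool
  unify Int ~ e
_ _ : Int
  unify Int ~ Int
  unify Int ~ Int
  unify Int ~ Int
  unify Int ~ Int
let v : Bool
\w._ : f -> Int
v : Bool
  unify f -> Int ~ Bool -> g
  unify f ~ Bool
  unify Int ~ g
_ _ : Int
  unify Int ~ Int
  unify a -> Bool ~ Bool -> h
  unify a ~ Bool
  unify Bool ~ h
_ _ : Bool

Answer: Bool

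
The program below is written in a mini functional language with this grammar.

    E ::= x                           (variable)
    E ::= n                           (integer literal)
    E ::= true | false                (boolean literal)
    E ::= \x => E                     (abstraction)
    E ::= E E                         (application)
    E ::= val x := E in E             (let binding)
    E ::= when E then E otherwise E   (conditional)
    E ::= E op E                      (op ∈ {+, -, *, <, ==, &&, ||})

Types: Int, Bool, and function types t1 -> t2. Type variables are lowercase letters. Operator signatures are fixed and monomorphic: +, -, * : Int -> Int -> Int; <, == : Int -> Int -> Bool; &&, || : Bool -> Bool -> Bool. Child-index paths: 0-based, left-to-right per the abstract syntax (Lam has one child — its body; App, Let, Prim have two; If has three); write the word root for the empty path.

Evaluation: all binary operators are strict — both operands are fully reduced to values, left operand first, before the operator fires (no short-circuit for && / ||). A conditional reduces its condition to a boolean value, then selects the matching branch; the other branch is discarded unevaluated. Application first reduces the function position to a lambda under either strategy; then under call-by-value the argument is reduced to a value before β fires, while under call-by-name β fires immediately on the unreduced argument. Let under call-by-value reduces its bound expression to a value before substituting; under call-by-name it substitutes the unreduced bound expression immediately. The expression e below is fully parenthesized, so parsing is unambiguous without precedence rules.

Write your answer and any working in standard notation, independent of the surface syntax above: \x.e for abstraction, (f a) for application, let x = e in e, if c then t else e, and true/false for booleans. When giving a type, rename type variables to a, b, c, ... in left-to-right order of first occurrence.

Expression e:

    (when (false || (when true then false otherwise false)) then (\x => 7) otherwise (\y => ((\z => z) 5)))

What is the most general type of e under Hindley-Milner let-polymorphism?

Answer: a -> Int

Trace:
  unify Bool ~ Bool
  unify Bool ~ Bool
  unify Bool ~ Bool
  unify Bool ~ Bool
  unify Bool ~ Bool
\x._ : a -> Int
z : c
\z._ : c -> c
  unify c -> c ~ Int -> d
  unify c ~ Int
  unify Int ~ d
_ _ : Int
\y._ : b -> Int
  unify a -> Int ~ b -> Int
  unify a ~ b
  unify Int ~ Int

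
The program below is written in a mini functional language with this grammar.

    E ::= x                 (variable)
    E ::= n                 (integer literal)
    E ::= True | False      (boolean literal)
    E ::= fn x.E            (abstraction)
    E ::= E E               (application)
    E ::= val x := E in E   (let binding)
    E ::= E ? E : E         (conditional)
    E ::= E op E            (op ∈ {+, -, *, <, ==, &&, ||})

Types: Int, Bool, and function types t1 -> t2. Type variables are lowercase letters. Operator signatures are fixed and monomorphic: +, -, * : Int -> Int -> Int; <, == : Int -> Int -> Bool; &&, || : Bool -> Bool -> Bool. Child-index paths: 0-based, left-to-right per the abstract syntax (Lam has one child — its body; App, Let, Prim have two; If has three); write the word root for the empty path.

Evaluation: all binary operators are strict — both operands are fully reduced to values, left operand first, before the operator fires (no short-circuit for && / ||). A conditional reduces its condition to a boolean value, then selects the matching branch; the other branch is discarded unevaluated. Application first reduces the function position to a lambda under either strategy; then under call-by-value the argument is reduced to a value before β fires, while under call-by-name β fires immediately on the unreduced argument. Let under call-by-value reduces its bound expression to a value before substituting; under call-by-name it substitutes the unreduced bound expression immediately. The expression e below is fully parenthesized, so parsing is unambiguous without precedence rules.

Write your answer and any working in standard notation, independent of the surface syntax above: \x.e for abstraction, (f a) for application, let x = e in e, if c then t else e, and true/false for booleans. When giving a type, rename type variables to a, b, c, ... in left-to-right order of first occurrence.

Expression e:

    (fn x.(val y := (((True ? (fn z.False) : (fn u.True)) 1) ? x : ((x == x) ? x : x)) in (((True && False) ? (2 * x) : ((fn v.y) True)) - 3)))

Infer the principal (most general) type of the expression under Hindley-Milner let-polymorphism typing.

Answer: Int -> Int

Derivation:
  unify Bool ~ Bool
\z._ : b -> Bool
\u._ : c -> Bool
  unify b -> Bool ~ c -> Bool
  unify b ~ c
  unify Bool ~ Bool
  unify c -> Bool ~ Int -> d
  unify c ~ Int
  unify Bool ~ d
_ _ : Bool
  unify Bool ~ Bool
x : a
x : a
  unify a ~ Int
x : Int
  unify Int ~ Int
  unify Bool ~ Bool
x : Int
x : Int
  unify Int ~ Int
  unify Int ~ Int
let y : Int
  unify Bool ~ Bool
  unify Bool ~ Bool
  unify Bool ~ Bool
  unify Int ~ Int
x : Int
  unify Int ~ Int
y : Int
\v._ : e -> Int
  unify e -> Int ~ Bool -> f
  unify e ~ Bool
  unify Int ~ f
_ _ : Int
  unify Int ~ Int
  unify Int ~ Int
  unify Int ~ Int
\x._ : Int -> Int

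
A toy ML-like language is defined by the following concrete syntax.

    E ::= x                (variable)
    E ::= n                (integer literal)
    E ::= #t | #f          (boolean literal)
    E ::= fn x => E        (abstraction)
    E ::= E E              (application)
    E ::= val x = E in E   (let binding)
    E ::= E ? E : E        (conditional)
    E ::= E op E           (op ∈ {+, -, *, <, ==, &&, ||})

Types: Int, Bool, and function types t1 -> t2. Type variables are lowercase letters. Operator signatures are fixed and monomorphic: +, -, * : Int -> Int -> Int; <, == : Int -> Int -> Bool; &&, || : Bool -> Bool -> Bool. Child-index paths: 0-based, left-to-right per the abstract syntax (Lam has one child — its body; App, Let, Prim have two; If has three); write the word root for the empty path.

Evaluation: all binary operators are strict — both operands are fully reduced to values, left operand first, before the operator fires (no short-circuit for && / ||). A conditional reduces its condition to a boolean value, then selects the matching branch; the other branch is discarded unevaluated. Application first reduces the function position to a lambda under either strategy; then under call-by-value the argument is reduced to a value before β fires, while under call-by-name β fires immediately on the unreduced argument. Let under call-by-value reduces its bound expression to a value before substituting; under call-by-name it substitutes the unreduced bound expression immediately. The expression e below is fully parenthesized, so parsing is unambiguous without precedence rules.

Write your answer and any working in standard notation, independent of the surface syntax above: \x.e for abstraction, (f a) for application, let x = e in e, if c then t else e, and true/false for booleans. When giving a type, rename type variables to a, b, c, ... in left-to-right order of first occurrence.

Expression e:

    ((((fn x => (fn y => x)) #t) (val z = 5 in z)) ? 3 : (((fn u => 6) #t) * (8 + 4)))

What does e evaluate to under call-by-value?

Working:
step 0: (if (((\x.(\y.x)) true) (let z = 5 in z)) then 3 else (((\u.6) true) * (8 + 4)))
step 1: [beta@0.0] (if ((\y.true) (let z = 5 in z)) then 3 else (((\u.6) true) * (8 + 4)))
step 2: [let@0.1] (if ((\y.true) 5) then 3 else (((\u.6) true) * (8 + 4)))
step 3: [beta@0] (if true then 3 else (((\u.6) true) * (8 + 4)))
step 4: [if@root] 3

Answer: 3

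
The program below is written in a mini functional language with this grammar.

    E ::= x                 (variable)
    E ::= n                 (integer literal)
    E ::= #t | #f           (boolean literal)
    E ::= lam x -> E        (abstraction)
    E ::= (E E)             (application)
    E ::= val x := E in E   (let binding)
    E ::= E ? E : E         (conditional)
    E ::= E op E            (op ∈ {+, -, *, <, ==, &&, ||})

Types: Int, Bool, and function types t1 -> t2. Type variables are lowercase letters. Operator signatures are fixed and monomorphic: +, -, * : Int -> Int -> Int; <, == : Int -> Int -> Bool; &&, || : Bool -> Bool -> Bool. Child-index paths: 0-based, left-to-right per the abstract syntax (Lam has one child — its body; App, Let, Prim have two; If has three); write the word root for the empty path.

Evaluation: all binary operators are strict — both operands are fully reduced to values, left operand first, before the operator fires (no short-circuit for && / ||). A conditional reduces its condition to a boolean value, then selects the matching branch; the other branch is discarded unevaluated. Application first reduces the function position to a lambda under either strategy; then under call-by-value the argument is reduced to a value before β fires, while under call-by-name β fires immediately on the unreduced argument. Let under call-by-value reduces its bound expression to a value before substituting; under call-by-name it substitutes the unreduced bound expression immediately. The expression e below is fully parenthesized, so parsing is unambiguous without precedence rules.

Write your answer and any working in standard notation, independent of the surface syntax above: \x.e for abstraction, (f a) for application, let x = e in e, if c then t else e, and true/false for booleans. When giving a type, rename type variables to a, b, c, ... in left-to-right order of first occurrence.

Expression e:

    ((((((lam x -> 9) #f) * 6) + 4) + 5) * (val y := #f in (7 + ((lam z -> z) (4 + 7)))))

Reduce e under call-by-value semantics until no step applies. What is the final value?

Derivation:
step 0: ((((((\x.9) false) * 6) + 4) + 5) * (let y = false in (7 + ((\z.z) (4 + 7)))))
step 1: [beta@0.0.0.0] ((((9 * 6) + 4) + 5) * (let y = false in (7 + ((\z.z) (4 + 7)))))
step 2: [delta@0.0.0] (((54 + 4) + 5) * (let y = false in (7 + ((\z.z) (4 + 7)))))
step 3: [delta@0.0] ((58 + 5) * (let y = false in (7 + ((\z.z) (4 + 7)))))
step 4: [delta@0] (63 * (let y = false in (7 + ((\z.z) (4 + 7)))))
step 5: [let@1] (63 * (7 + ((\z.z) (4 + 7))))
step 6: [delta@1.1.1] (63 * (7 + ((\z.z) 11)))
step 7: [beta@1.1] (63 * (7 + 11))
step 8: [delta@1] (63 * 18)
step 9: [delta@root] 1134

Answer: 1134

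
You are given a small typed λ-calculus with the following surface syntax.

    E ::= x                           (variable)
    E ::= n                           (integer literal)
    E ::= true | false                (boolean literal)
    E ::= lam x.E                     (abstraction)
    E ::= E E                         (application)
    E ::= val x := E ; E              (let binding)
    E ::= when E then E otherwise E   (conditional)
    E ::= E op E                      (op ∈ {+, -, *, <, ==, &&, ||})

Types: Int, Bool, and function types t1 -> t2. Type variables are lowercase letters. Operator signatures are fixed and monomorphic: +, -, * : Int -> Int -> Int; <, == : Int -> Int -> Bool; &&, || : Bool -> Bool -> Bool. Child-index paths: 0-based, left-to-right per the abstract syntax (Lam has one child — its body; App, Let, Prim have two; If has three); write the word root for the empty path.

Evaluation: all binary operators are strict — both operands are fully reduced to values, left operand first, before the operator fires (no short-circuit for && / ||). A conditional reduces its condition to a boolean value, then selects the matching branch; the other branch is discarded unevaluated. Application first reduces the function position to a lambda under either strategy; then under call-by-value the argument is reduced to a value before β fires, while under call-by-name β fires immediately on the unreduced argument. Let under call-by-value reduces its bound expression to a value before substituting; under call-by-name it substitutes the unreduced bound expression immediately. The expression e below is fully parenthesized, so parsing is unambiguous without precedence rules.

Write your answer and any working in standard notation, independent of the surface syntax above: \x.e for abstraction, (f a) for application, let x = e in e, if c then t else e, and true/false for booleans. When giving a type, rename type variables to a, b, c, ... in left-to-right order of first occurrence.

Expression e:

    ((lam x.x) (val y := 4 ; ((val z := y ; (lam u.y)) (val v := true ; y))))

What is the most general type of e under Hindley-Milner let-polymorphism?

Trace:
x : a
\x._ : a -> a
let y : Int
y : Int
let z : Int
y : Int
\u._ : b -> Int
let v : Bool
y : Int
  unify b -> Int ~ Int -> c
  unify b ~ Int
  unify Int ~ c
_ _ : Int
  unify a -> a ~ Int -> d
  unify a ~ Int
  unify Int ~ d
_ _ : Int

Answer: Int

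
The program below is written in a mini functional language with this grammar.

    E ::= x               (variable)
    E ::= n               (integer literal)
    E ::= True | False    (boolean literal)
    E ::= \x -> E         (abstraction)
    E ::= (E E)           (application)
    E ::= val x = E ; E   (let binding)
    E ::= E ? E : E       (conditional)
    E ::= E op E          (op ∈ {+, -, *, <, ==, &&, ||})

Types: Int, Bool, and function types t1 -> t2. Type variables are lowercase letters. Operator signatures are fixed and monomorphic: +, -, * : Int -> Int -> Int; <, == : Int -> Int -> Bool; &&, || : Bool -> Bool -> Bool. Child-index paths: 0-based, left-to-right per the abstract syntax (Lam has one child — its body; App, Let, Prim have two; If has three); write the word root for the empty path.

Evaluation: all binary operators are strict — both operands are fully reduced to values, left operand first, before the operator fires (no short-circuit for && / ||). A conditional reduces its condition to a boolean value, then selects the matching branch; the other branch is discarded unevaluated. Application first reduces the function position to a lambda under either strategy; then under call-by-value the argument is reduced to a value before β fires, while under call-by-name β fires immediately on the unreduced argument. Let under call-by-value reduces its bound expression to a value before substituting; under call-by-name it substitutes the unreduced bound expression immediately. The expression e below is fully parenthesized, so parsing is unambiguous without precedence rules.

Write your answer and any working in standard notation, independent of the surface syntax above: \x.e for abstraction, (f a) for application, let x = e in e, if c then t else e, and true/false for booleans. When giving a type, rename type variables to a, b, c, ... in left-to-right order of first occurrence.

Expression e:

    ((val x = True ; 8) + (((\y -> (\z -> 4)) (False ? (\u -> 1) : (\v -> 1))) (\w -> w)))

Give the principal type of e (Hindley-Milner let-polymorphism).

Working:
let x : Bool
  unify Int ~ Int
\z._ : b -> Int
\y._ : a -> b -> Int
  unify Bool ~ Bool
\u._ : c -> Int
\v._ : d -> Int
  unify c -> Int ~ d -> Int
  unify c ~ d
  unify Int ~ Int
  unify a -> b -> Int ~ (d -> Int) -> e
  unify a ~ d -> Int
  unify b -> Int ~ e
_ _ : b -> Int
w : f
\w._ : f -> f
  unify b -> Int ~ (f -> f) -> g
  unify b ~ f -> f
  unify Int ~ g
_ _ : Int
  unify Int ~ Int

Answer: Int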